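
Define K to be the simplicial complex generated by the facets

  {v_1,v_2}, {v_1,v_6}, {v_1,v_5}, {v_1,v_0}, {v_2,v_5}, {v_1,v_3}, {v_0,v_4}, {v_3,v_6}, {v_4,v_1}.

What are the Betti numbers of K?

b_0 = 1, b_1 = 3.

We work with the vertex ordering v_0 < v_1 < v_2 < v_3 < v_4 < v_5 < v_6. The simplices of K, each written with vertices in increasing order, are:

  0-simplices (7): [v_0], [v_1], [v_2], [v_3], [v_4], [v_5], [v_6]
  1-simplices (9): [v_0,v_1], [v_0,v_4], [v_1,v_2], [v_1,v_3], [v_1,v_4], [v_1,v_5], [v_1,v_6], [v_2,v_5], [v_3,v_6]

Hence C_0 ≅ Z^7, C_1 ≅ Z^9.

Boundary ∂_1: C_1 → C_0 sends each edge [p,q] (with p < q) to q − p.
The resulting 7×9 matrix has rank 6, and its Smith normal form has invariant factors (1,1,1,1,1,1).

From H_k ≅ ker(∂_k) / im(∂_{k+1}) we obtain:

  H_0: rank C_0 − rank ∂_1 = 7 − 6 = 1, and the invariant factors of ∂_1 are all 1, so H_0 ≅ Z.
  H_1: rank ker ∂_1 − rank ∂_2 = (9 − 6) − 0 = 3, and there is no ∂_2, so H_1 ≅ Z^3.

As a check, the Euler characteristic is 7 − 9 = -2, which agrees with 1 − 3 = -2.

Hence the Betti numbers are b_0 = 1, b_1 = 3.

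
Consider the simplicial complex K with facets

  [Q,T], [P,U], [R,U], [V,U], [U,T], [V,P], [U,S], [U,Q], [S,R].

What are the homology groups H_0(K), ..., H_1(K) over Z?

We work with the vertex ordering P < Q < R < S < T < U < V. The simplices of K, each written with vertices in increasing order, are:

  0-simplices (7): P, Q, R, S, T, U, V
  1-simplices (9): PU, PV, QT, QU, RS, RU, SU, TU, UV

giving chain groups C_0 ≅ Z^7, C_1 ≅ Z^9.

Boundary ∂_1: C_1 → C_0 is given by ∂[p,q] = [q] − [p]. For instance
  ∂RU = U − R.
As a 7×9 matrix over Z this has rank 6, with invariant factors (1,1,1,1,1,1).

Computing H_k = (kernel of ∂_k) / (image of ∂_{k+1}):

  H_0: rank C_0 − rank ∂_1 = 7 − 6 = 1, and the invariant factors of ∂_1 are all 1, so H_0 = Z.
  H_1: rank ker ∂_1 − rank ∂_2 = (9 − 6) − 0 = 3, and there is no ∂_2, so H_1 = Z^3.

As a check, the Euler characteristic is 7 − 9 = -2, which agrees with 1 − 3 = -2.
(K is a triangulation of a wedge of 3 circles.)

H_0 = Z,  H_1 = Z^3.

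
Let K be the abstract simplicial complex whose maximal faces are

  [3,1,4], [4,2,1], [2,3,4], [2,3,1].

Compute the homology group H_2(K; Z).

Order the vertices as 1 < 2 < 3 < 4. Listing each simplex with vertices in this order, K has dimension 2 with simplices:

  0-simplices (4): [1], [2], [3], [4]
  1-simplices (6): [1,2], [1,3], [1,4], [2,3], [2,4], [3,4]
  2-simplices (4): [1,2,3], [1,2,4], [1,3,4], [2,3,4]

Hence C_0 ≅ Z^4, C_1 ≅ Z^6, C_2 ≅ Z^4.

Boundary ∂_1: C_1 → C_0 maps an edge to its endpoints' difference, ∂[p,q] = q − p. For instance
  ∂[3,4] = [4] − [3].
The resulting 4×6 matrix has rank 3, and its Smith normal form has invariant factors (1,1,1).

∂_2: C_2 → C_1 acts by ∂[p,q,r] = [q,r] − [p,r] + [p,q]. For instance
  ∂[1,2,4] = [2,4] − [1,4] + [1,2],
  ∂[2,3,4] = [3,4] − [2,4] + [2,3].
The 6×4 boundary matrix has rank 3 and Smith normal form diag(1,1,1).

From H_k ≅ ker(∂_k) / im(∂_{k+1}) we obtain:

  H_2: rank ker ∂_2 − rank ∂_3 = (4 − 3) − 0 = 1, and there is no ∂_3, so H_2 ≅ Z.

H_2 = Z.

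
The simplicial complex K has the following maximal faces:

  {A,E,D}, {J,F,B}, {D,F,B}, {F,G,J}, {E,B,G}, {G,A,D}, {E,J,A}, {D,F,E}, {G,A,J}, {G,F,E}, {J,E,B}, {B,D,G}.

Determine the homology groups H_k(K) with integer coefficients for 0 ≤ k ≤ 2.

K has 7 vertices, 18 edges, 12 triangles.
rank ∂_0 = 0, rank ∂_1 = 6 ⇒ b_0 = 7 − 0 − 6 = 1; all invariant factors of ∂_1 are 1 so no torsion. So H_0 ≅ Z.
rank ∂_1 = 6, rank ∂_2 = 12 ⇒ b_1 = 18 − 6 − 12 = 0; ∂_2 has invariant factor(s) [2] giving torsion. So H_1 ≅ Z/2.
rank ∂_2 = 12, rank ∂_3 = 0 ⇒ b_2 = 12 − 12 − 0 = 0. So H_2 ≅ 0.

H_0 ≅ Z,  H_1 ≅ Z/2,  H_2 = 0.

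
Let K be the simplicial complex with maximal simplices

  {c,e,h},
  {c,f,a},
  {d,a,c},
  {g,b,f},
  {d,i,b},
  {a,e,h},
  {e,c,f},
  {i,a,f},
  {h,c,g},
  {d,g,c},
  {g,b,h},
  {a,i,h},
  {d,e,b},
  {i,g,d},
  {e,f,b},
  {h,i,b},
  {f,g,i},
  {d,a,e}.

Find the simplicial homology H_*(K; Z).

Take the total order a < b < c < d < e < f < g < h < i on the vertex set. Then K (dimension 2) consists of the simplices:

  0-simplices (9): a, b, c, d, e, f, g, h, i
  1-simplices (27): ac, ad, ae, af, ah, ai, bd, be, bf, bg, bh, bi, cd, ce, cf, cg, ch, de, dg, di, ef, eh, fg, fi, gh, gi, hi
  2-simplices (18): acd, acf, ade, aeh, afi, ahi, bde, bdi, bef, bfg, bgh, bhi, cdg, cef, ceh, cgh, dgi, fgi

so the chain groups are C_0 ≅ Z^9, C_1 ≅ Z^27, C_2 ≅ Z^18.

Boundary ∂_1: C_1 → C_0 sends each edge [p,q] (with p < q) to q − p. For instance
  ∂bf = f − b.
As a 9×27 matrix over Z this has rank 8, with invariant factors (1,1,1,1,1,1,1,1).

Boundary ∂_2: C_2 → C_1 sends each 2-simplex [p,q,r] to [q,r] − [p,r] + [p,q]. For instance
  ∂ade = de − ae + ad,
  ∂fgi = gi − fi + fg.
As a 27×18 matrix over Z this has rank 18, with invariant factors (1,1,1,1,1,1,1,1,1,1,1,1,1,1,1,1,1,2).

Now H_k = ker ∂_k / im ∂_{k+1}, so:

  H_0: rank C_0 − rank ∂_1 = 9 − 8 = 1, and the invariant factors of ∂_1 are all 1, so H_0 = Z.
  H_1: rank ker ∂_1 − rank ∂_2 = (27 − 8) − 18 = 1, and ∂_2 has invariant factor 2 > 1, so H_1 = Z ⊕ Z/2Z.
  H_2: rank ker ∂_2 − rank ∂_3 = (18 − 18) − 0 = 0, and there is no ∂_3, so H_2 = 0.

As a check, the Euler characteristic is 9 − 27 + 18 = 0, which agrees with 1 − 1 + 0 = 0.

H_0 = Z,  H_1 = Z ⊕ Z/2Z,  H_2 = 0.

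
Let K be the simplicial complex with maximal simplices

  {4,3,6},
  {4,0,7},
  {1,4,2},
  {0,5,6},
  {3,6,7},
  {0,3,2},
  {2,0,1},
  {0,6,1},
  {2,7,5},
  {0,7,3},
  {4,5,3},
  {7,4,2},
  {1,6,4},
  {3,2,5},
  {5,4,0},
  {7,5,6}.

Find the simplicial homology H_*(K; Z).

Order the vertices as 0 < 1 < 2 < 3 < 4 < 5 < 6 < 7. Listing each simplex with vertices in this order, K has dimension 2 with simplices:

  0-simplices (8): [0], [1], [2], [3], [4], [5], [6], [7]
  1-simplices (24): (24 of them)
  2-simplices (16): [0,1,2], [0,1,6], [0,2,3], [0,3,7], [0,4,5], [0,4,7], [0,5,6], [1,2,4], [1,4,6], [2,3,5], [2,4,7], [2,5,7], [3,4,5], [3,4,6], [3,6,7], [5,6,7]

giving chain groups C_0 ≅ Z^8, C_1 ≅ Z^24, C_2 ≅ Z^16.

The boundary map ∂_1: C_1 → C_0 is given by ∂[p,q] = [q] − [p].
This gives a 8×24 integer matrix of rank 7; reducing to Smith normal form yields diagonal entries (1,1,1,1,1,1,1).

Boundary ∂_2: C_2 → C_1 maps a triangle to the signed sum of its edges. For instance
  ∂[5,6,7] = [6,7] − [5,7] + [5,6],
  ∂[3,6,7] = [6,7] − [3,7] + [3,6].
As a 24×16 matrix over Z this has rank 15, with invariant factors (1,1,1,1,1,1,1,1,1,1,1,1,1,1,1).

From H_k ≅ ker(∂_k) / im(∂_{k+1}) we obtain:

  H_0: rank C_0 − rank ∂_1 = 8 − 7 = 1, and the invariant factors of ∂_1 are all 1, so H_0 ≅ Z.
  H_1: rank ker ∂_1 − rank ∂_2 = (24 − 7) − 15 = 2, and the invariant factors of ∂_2 are all 1, so H_1 ≅ Z^2.
  H_2: rank ker ∂_2 − rank ∂_3 = (16 − 15) − 0 = 1, and there is no ∂_3, so H_2 ≅ Z.

(K is a triangulation of the torus T^2.)

H_0 ≅ Z,  H_1 ≅ Z^2,  H_2 ≅ Z.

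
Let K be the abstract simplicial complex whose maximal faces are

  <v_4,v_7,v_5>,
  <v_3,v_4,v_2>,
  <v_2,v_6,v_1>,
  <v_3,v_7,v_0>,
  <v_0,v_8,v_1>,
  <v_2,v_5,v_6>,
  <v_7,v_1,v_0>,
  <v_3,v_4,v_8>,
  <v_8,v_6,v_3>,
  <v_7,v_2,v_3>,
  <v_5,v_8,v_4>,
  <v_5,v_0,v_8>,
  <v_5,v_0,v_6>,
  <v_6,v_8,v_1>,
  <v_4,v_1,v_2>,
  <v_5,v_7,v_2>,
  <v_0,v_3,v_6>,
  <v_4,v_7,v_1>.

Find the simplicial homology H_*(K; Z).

H_0 = Z,  H_1 = Z ⊕ Z/2,  H_2 = 0.

Fix the vertex order v_0 < v_1 < v_2 < v_3 < v_4 < v_5 < v_6 < v_7 < v_8 and write every simplex with vertices in increasing order. Then dim K = 2 and the simplices of K are:

  0-simplices (9): [v_0], [v_1], [v_2], [v_3], [v_4], [v_5], [v_6], [v_7], [v_8]
  1-simplices (27): (27 of them)
  2-simplices (18): (18 of them)

Hence C_0 ≅ Z^9, C_1 ≅ Z^27, C_2 ≅ Z^18.

Boundary ∂_1: C_1 → C_0 is given by ∂[p,q] = [q] − [p].
As a 9×27 matrix over Z this has rank 8, with invariant factors (1,1,1,1,1,1,1,1).

Boundary ∂_2: C_2 → C_1 acts by ∂[p,q,r] = [q,r] − [p,r] + [p,q]. For instance
  ∂[v_1,v_2,v_6] = [v_2,v_6] − [v_1,v_6] + [v_1,v_2],
  ∂[v_2,v_3,v_4] = [v_3,v_4] − [v_2,v_4] + [v_2,v_3].
The resulting 27×18 matrix has rank 18, and its Smith normal form has invariant factors (1,1,1,1,1,1,1,1,1,1,1,1,1,1,1,1,1,2).

Reading off H_k = ker ∂_k / im ∂_{k+1}:

  H_0: rank C_0 − rank ∂_1 = 9 − 8 = 1, and the invariant factors of ∂_1 are all 1, so H_0 = Z.
  H_1: rank ker ∂_1 − rank ∂_2 = (27 − 8) − 18 = 1, and ∂_2 has invariant factor 2 > 1, so H_1 = Z ⊕ Z/2.
  H_2: rank ker ∂_2 − rank ∂_3 = (18 − 18) − 0 = 0, and there is no ∂_3, so H_2 = 0.

As a check, the Euler characteristic is 9 − 27 + 18 = 0, which agrees with 1 − 1 + 0 = 0.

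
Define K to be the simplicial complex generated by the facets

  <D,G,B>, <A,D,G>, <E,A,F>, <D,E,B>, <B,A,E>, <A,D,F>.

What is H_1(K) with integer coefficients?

H_1 = Z.

Fix the vertex order A < B < D < E < F < G and write every simplex with vertices in increasing order. Then dim K = 2 and the simplices of K are:

  0-simplices (6): A, B, D, E, F, G
  1-simplices (12): AB, AD, AE, AF, AG, BD, BE, BG, DE, DF, DG, EF
  2-simplices (6): ABE, ADF, ADG, AEF, BDE, BDG

so the chain groups are C_0 ≅ Z^6, C_1 ≅ Z^12, C_2 ≅ Z^6.

∂_1: C_1 → C_0 maps an edge to its endpoints' difference, ∂[p,q] = q − p. For instance
  ∂EF = F − E.
As a 6×12 matrix over Z this has rank 5, with invariant factors (1,1,1,1,1).

The boundary map ∂_2: C_2 → C_1 acts by ∂[p,q,r] = [q,r] − [p,r] + [p,q]. For instance
  ∂ABE = BE − AE + AB,
  ∂AEF = EF − AF + AE.
The resulting 12×6 matrix has rank 6, and its Smith normal form has invariant factors (1,1,1,1,1,1).

From H_k ≅ ker(∂_k) / im(∂_{k+1}) we obtain:

  H_1: rank ker ∂_1 − rank ∂_2 = (12 − 5) − 6 = 1, and the invariant factors of ∂_2 are all 1, so H_1 ≅ Z.

(K is a triangulation of the cylinder S^1 x I.)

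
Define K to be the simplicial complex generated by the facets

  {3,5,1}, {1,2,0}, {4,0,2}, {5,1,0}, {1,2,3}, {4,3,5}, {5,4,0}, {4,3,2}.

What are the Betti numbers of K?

We work with the vertex ordering 0 < 1 < 2 < 3 < 4 < 5. The simplices of K, each written with vertices in increasing order, are:

  0-simplices (6): [0], [1], [2], [3], [4], [5]
  1-simplices (12): [0,1], [0,2], [0,4], [0,5], [1,2], [1,3], [1,5], [2,3], [2,4], [3,4], [3,5], [4,5]
  2-simplices (8): [0,1,2], [0,1,5], [0,2,4], [0,4,5], [1,2,3], [1,3,5], [2,3,4], [3,4,5]

so the chain groups are C_0 ≅ Z^6, C_1 ≅ Z^12, C_2 ≅ Z^8.

∂_1: C_1 → C_0 maps an edge to its endpoints' difference, ∂[p,q] = q − p.
The 6×12 boundary matrix has rank 5 and Smith normal form diag(1,1,1,1,1).

Boundary ∂_2: C_2 → C_1 maps a triangle to the signed sum of its edges. For instance
  ∂[2,3,4] = [3,4] − [2,4] + [2,3],
  ∂[1,3,5] = [3,5] − [1,5] + [1,3].
The 12×8 boundary matrix has rank 7 and Smith normal form diag(1,1,1,1,1,1,1).

Now H_k = ker ∂_k / im ∂_{k+1}, so:

  H_0: rank C_0 − rank ∂_1 = 6 − 5 = 1, and the invariant factors of ∂_1 are all 1, so H_0 = Z.
  H_1: rank ker ∂_1 − rank ∂_2 = (12 − 5) − 7 = 0, and the invariant factors of ∂_2 are all 1, so H_1 = 0.
  H_2: rank ker ∂_2 − rank ∂_3 = (8 − 7) − 0 = 1, and there is no ∂_3, so H_2 = Z.

As a check, the Euler characteristic is 6 − 12 + 8 = 2, which agrees with 1 − 0 + 1 = 2.

Hence the Betti numbers are b_0 = 1, b_1 = 0, b_2 = 1.

b_0 = 1, b_1 = 0, b_2 = 1.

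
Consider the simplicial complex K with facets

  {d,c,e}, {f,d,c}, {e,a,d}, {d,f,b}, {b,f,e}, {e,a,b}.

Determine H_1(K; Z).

H_1 ≅ Z.

Take the total order a < b < c < d < e < f on the vertex set. Then K (dimension 2) consists of the simplices:

  0-simplices (6): a, b, c, d, e, f
  1-simplices (12): ab, ad, ae, bd, be, bf, cd, ce, cf, de, df, ef
  2-simplices (6): abe, ade, bdf, bef, cde, cdf

giving chain groups C_0 ≅ Z^6, C_1 ≅ Z^12, C_2 ≅ Z^6.

The boundary map ∂_1: C_1 → C_0 is given by ∂[p,q] = [q] − [p].
As a 6×12 matrix over Z this has rank 5, with invariant factors (1,1,1,1,1).

∂_2: C_2 → C_1 maps a triangle to the signed sum of its edges. For instance
  ∂cde = de − ce + cd,
  ∂ade = de − ae + ad.
The resulting 12×6 matrix has rank 6, and its Smith normal form has invariant factors (1,1,1,1,1,1).

From H_k ≅ ker(∂_k) / im(∂_{k+1}) we obtain:

  H_1: rank ker ∂_1 − rank ∂_2 = (12 − 5) − 6 = 1, and the invariant factors of ∂_2 are all 1, so H_1 = Z.

(K is a triangulation of the cylinder S^1 x I.)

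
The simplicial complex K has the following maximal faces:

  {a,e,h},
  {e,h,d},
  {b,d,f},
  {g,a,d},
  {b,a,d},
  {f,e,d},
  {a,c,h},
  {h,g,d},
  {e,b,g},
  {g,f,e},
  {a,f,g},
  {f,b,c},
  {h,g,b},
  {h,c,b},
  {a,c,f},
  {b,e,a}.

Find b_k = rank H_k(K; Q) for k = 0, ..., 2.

b_0 = 1, b_1 = 2, b_2 = 1.

We work with the vertex ordering a < b < c < d < e < f < g < h. The simplices of K, each written with vertices in increasing order, are:

  0-simplices (8): a, b, c, d, e, f, g, h
  1-simplices (24): ab, ac, ad, ae, af, ag, ah, bc, bd, be, bf, bg, bh, cf, ch, de, df, dg, dh, ef, eg, eh, fg, gh
  2-simplices (16): abd, abe, acf, ach, adg, aeh, afg, bcf, bch, bdf, beg, bgh, def, deh, dgh, efg

giving chain groups C_0 ≅ Z^8, C_1 ≅ Z^24, C_2 ≅ Z^16.

∂_1: C_1 → C_0 sends each edge [p,q] (with p < q) to q − p. For instance
  ∂gh = h − g.
The 8×24 boundary matrix has rank 7 and Smith normal form diag(1,1,1,1,1,1,1).

∂_2: C_2 → C_1 acts by ∂[p,q,r] = [q,r] − [p,r] + [p,q]. For instance
  ∂bdf = df − bf + bd,
  ∂adg = dg − ag + ad.
This gives a 24×16 integer matrix of rank 15; reducing to Smith normal form yields diagonal entries (1,1,1,1,1,1,1,1,1,1,1,1,1,1,1).

Computing H_k = (kernel of ∂_k) / (image of ∂_{k+1}):

  H_0: rank C_0 − rank ∂_1 = 8 − 7 = 1, and the invariant factors of ∂_1 are all 1, so H_0 = Z.
  H_1: rank ker ∂_1 − rank ∂_2 = (24 − 7) − 15 = 2, and the invariant factors of ∂_2 are all 1, so H_1 = Z^2.
  H_2: rank ker ∂_2 − rank ∂_3 = (16 − 15) − 0 = 1, and there is no ∂_3, so H_2 = Z.

Hence the Betti numbers are b_0 = 1, b_1 = 2, b_2 = 1.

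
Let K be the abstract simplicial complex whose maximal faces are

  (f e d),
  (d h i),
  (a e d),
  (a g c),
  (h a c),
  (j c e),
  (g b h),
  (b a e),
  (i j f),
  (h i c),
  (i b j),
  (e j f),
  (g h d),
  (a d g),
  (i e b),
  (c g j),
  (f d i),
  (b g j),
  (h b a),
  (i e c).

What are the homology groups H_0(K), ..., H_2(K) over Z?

H_0 ≅ Z,  H_1 ≅ Z × Z/2,  H_2 = 0.

K has 10 vertices, 30 edges, 20 triangles.
rank ∂_0 = 0, rank ∂_1 = 9 ⇒ b_0 = 10 − 0 − 9 = 1; all invariant factors of ∂_1 are 1 so no torsion. So H_0 ≅ Z.
rank ∂_1 = 9, rank ∂_2 = 20 ⇒ b_1 = 30 − 9 − 20 = 1; ∂_2 has invariant factor(s) [2] giving torsion. So H_1 ≅ Z × Z/2.
rank ∂_2 = 20, rank ∂_3 = 0 ⇒ b_2 = 20 − 20 − 0 = 0. So H_2 ≅ 0.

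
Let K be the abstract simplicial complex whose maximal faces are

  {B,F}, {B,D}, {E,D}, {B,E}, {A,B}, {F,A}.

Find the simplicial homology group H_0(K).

H_0 = Z.

Order the vertices as A < B < D < E < F. Listing each simplex with vertices in this order, K has dimension 1 with simplices:

  0-simplices (5): A, B, D, E, F
  1-simplices (6): AB, AF, BD, BE, BF, DE

giving chain groups C_0 ≅ Z^5, C_1 ≅ Z^6.

The boundary map ∂_1: C_1 → C_0 maps an edge to its endpoints' difference, ∂[p,q] = q − p.
The resulting 5×6 matrix has rank 4, and its Smith normal form has invariant factors (1,1,1,1).

From H_k ≅ ker(∂_k) / im(∂_{k+1}) we obtain:

  H_0: rank C_0 − rank ∂_1 = 5 − 4 = 1, and the invariant factors of ∂_1 are all 1, so H_0 = Z.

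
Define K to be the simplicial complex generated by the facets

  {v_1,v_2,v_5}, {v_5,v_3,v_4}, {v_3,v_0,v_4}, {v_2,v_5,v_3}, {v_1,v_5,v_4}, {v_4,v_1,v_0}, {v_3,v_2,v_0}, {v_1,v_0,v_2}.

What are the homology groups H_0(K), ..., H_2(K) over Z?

H_0 = Z,  H_1 = 0,  H_2 = Z.

Fix the vertex order v_0 < v_1 < v_2 < v_3 < v_4 < v_5 and write every simplex with vertices in increasing order. Then dim K = 2 and the simplices of K are:

  0-simplices (6): [v_0], [v_1], [v_2], [v_3], [v_4], [v_5]
  1-simplices (12): [v_0,v_1], [v_0,v_2], [v_0,v_3], [v_0,v_4], [v_1,v_2], [v_1,v_4], [v_1,v_5], [v_2,v_3], [v_2,v_5], [v_3,v_4], [v_3,v_5], [v_4,v_5]
  2-simplices (8): [v_0,v_1,v_2], [v_0,v_1,v_4], [v_0,v_2,v_3], [v_0,v_3,v_4], [v_1,v_2,v_5], [v_1,v_4,v_5], [v_2,v_3,v_5], [v_3,v_4,v_5]

giving chain groups C_0 ≅ Z^6, C_1 ≅ Z^12, C_2 ≅ Z^8.

Boundary ∂_1: C_1 → C_0 sends each edge [p,q] (with p < q) to q − p. For instance
  ∂[v_1,v_2] = [v_2] − [v_1].
This gives a 6×12 integer matrix of rank 5; reducing to Smith normal form yields diagonal entries (1,1,1,1,1).

The boundary map ∂_2: C_2 → C_1 maps a triangle to the signed sum of its edges. For instance
  ∂[v_3,v_4,v_5] = [v_4,v_5] − [v_3,v_5] + [v_3,v_4],
  ∂[v_0,v_2,v_3] = [v_2,v_3] − [v_0,v_3] + [v_0,v_2].
As a 12×8 matrix over Z this has rank 7, with invariant factors (1,1,1,1,1,1,1).

Reading off H_k = ker ∂_k / im ∂_{k+1}:

  H_0: rank C_0 − rank ∂_1 = 6 − 5 = 1, and the invariant factors of ∂_1 are all 1, so H_0 = Z.
  H_1: rank ker ∂_1 − rank ∂_2 = (12 − 5) − 7 = 0, and the invariant factors of ∂_2 are all 1, so H_1 = 0.
  H_2: rank ker ∂_2 − rank ∂_3 = (8 − 7) − 0 = 1, and there is no ∂_3, so H_2 = Z.

As a check, the Euler characteristic is 6 − 12 + 8 = 2, which agrees with 1 − 0 + 1 = 2.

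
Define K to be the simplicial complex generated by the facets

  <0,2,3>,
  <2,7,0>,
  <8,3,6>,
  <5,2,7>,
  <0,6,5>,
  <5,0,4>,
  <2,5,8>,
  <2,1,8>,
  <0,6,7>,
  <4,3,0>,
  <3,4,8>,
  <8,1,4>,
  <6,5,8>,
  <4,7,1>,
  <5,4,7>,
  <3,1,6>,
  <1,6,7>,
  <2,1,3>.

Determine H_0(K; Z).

We work with the vertex ordering 0 < 1 < 2 < 3 < 4 < 5 < 6 < 7 < 8. The simplices of K, each written with vertices in increasing order, are:

  0-simplices (9): [0], [1], [2], [3], [4], [5], [6], [7], [8]
  1-simplices (27): (27 of them)
  2-simplices (18): [0,2,3], [0,2,7], [0,3,4], [0,4,5], [0,5,6], [0,6,7], [1,2,3], [1,2,8], [1,3,6], [1,4,7], [1,4,8], [1,6,7], [2,5,7], [2,5,8], [3,4,8], [3,6,8], [4,5,7], [5,6,8]

so the chain groups are C_0 ≅ Z^9, C_1 ≅ Z^27, C_2 ≅ Z^18.

Boundary ∂_1: C_1 → C_0 sends each edge [p,q] (with p < q) to q − p. For instance
  ∂[3,6] = [6] − [3].
The resulting 9×27 matrix has rank 8, and its Smith normal form has invariant factors (1,1,1,1,1,1,1,1).

Boundary ∂_2: C_2 → C_1 acts by ∂[p,q,r] = [q,r] − [p,r] + [p,q]. For instance
  ∂[1,4,7] = [4,7] − [1,7] + [1,4],
  ∂[3,4,8] = [4,8] − [3,8] + [3,4].
The 27×18 boundary matrix has rank 18 and Smith normal form diag(1,1,1,1,1,1,1,1,1,1,1,1,1,1,1,1,1,2).

From H_k ≅ ker(∂_k) / im(∂_{k+1}) we obtain:

  H_0: rank C_0 − rank ∂_1 = 9 − 8 = 1, and the invariant factors of ∂_1 are all 1, so H_0 ≅ Z.

H_0 = Z.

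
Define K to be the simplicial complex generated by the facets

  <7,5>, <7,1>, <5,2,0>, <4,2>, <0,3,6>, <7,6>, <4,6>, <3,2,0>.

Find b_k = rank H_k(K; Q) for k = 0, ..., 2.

b_0 = 1, b_1 = 2, b_2 = 0.

Fix the vertex order 0 < 1 < 2 < 3 < 4 < 5 < 6 < 7 and write every simplex with vertices in increasing order. Then dim K = 2 and the simplices of K are:

  0-simplices (8): [0], [1], [2], [3], [4], [5], [6], [7]
  1-simplices (12): [0,2], [0,3], [0,5], [0,6], [1,7], [2,3], [2,4], [2,5], [3,6], [4,6], [5,7], [6,7]
  2-simplices (3): [0,2,3], [0,2,5], [0,3,6]

giving chain groups C_0 ≅ Z^8, C_1 ≅ Z^12, C_2 ≅ Z^3.

The boundary map ∂_1: C_1 → C_0 sends each edge [p,q] (with p < q) to q − p. For instance
  ∂[2,4] = [4] − [2].
The 8×12 boundary matrix has rank 7 and Smith normal form diag(1,1,1,1,1,1,1).

∂_2: C_2 → C_1 acts by ∂[p,q,r] = [q,r] − [p,r] + [p,q]. For instance
  ∂[0,2,5] = [2,5] − [0,5] + [0,2],
  ∂[0,3,6] = [3,6] − [0,6] + [0,3].
This gives a 12×3 integer matrix of rank 3; reducing to Smith normal form yields diagonal entries (1,1,1).

Reading off H_k = ker ∂_k / im ∂_{k+1}:

  H_0: rank C_0 − rank ∂_1 = 8 − 7 = 1, and the invariant factors of ∂_1 are all 1, so H_0 ≅ Z.
  H_1: rank ker ∂_1 − rank ∂_2 = (12 − 7) − 3 = 2, and the invariant factors of ∂_2 are all 1, so H_1 ≅ Z^2.
  H_2: rank ker ∂_2 − rank ∂_3 = (3 − 3) − 0 = 0, and there is no ∂_3, so H_2 ≅ 0.

Hence the Betti numbers are b_0 = 1, b_1 = 2, b_2 = 0.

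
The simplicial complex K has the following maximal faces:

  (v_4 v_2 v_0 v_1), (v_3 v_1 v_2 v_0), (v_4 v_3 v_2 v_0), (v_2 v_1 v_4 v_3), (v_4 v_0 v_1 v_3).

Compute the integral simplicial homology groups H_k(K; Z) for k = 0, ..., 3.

Take the total order v_0 < v_1 < v_2 < v_3 < v_4 on the vertex set. Then K (dimension 3) consists of the simplices:

  0-simplices (5): [v_0], [v_1], [v_2], [v_3], [v_4]
  1-simplices (10): [v_0,v_1], [v_0,v_2], [v_0,v_3], [v_0,v_4], [v_1,v_2], [v_1,v_3], [v_1,v_4], [v_2,v_3], [v_2,v_4], [v_3,v_4]
  2-simplices (10): [v_0,v_1,v_2], [v_0,v_1,v_3], [v_0,v_1,v_4], [v_0,v_2,v_3], [v_0,v_2,v_4], [v_0,v_3,v_4], [v_1,v_2,v_3], [v_1,v_2,v_4], [v_1,v_3,v_4], [v_2,v_3,v_4]
  3-simplices (5): [v_0,v_1,v_2,v_3], [v_0,v_1,v_2,v_4], [v_0,v_1,v_3,v_4], [v_0,v_2,v_3,v_4], [v_1,v_2,v_3,v_4]

so the chain groups are C_0 ≅ Z^5, C_1 ≅ Z^10, C_2 ≅ Z^10, C_3 ≅ Z^5.

Boundary ∂_1: C_1 → C_0 maps an edge to its endpoints' difference, ∂[p,q] = q − p. For instance
  ∂[v_2,v_4] = [v_4] − [v_2].
The resulting 5×10 matrix has rank 4, and its Smith normal form has invariant factors (1,1,1,1).

The boundary map ∂_2: C_2 → C_1 maps a triangle to the signed sum of its edges. For instance
  ∂[v_0,v_2,v_4] = [v_2,v_4] − [v_0,v_4] + [v_0,v_2],
  ∂[v_0,v_1,v_3] = [v_1,v_3] − [v_0,v_3] + [v_0,v_1].
The resulting 10×10 matrix has rank 6, and its Smith normal form has invariant factors (1,1,1,1,1,1).

Boundary ∂_3: C_3 → C_2 sends each 3-simplex σ to the alternating sum Σ_i (−1)^i (σ with its i-th vertex removed). For instance
  ∂[v_1,v_2,v_3,v_4] = [v_2,v_3,v_4] − [v_1,v_3,v_4] + [v_1,v_2,v_4] − [v_1,v_2,v_3],
  ∂[v_0,v_1,v_2,v_4] = [v_1,v_2,v_4] − [v_0,v_2,v_4] + [v_0,v_1,v_4] − [v_0,v_1,v_2].
The 10×5 boundary matrix has rank 4 and Smith normal form diag(1,1,1,1).

Reading off H_k = ker ∂_k / im ∂_{k+1}:

  H_0: rank C_0 − rank ∂_1 = 5 − 4 = 1, and the invariant factors of ∂_1 are all 1, so H_0 = Z.
  H_1: rank ker ∂_1 − rank ∂_2 = (10 − 4) − 6 = 0, and the invariant factors of ∂_2 are all 1, so H_1 = 0.
  H_2: rank ker ∂_2 − rank ∂_3 = (10 − 6) − 4 = 0, and the invariant factors of ∂_3 are all 1, so H_2 = 0.
  H_3: rank ker ∂_3 − rank ∂_4 = (5 − 4) − 0 = 1, and there is no ∂_4, so H_3 = Z.

H_0 = Z,  H_1 = 0,  H_2 = 0,  H_3 = Z.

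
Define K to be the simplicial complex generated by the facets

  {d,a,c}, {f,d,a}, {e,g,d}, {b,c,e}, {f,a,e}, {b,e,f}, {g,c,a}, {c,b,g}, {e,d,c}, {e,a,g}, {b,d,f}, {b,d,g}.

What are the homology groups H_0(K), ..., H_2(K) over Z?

K has 7 vertices, 18 edges, 12 triangles.
rank ∂_0 = 0, rank ∂_1 = 6 ⇒ b_0 = 7 − 0 − 6 = 1; all invariant factors of ∂_1 are 1 so no torsion. So H_0 = Z.
rank ∂_1 = 6, rank ∂_2 = 12 ⇒ b_1 = 18 − 6 − 12 = 0; ∂_2 has invariant factor(s) [2] giving torsion. So H_1 = Z_2.
rank ∂_2 = 12, rank ∂_3 = 0 ⇒ b_2 = 12 − 12 − 0 = 0. So H_2 = 0.

H_0 = Z,  H_1 = Z_2,  H_2 = 0.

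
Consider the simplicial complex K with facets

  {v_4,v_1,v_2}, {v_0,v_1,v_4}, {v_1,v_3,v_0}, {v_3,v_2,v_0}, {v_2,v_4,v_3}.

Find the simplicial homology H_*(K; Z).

Take the total order v_0 < v_1 < v_2 < v_3 < v_4 on the vertex set. Then K (dimension 2) consists of the simplices:

  0-simplices (5): [v_0], [v_1], [v_2], [v_3], [v_4]
  1-simplices (10): [v_0,v_1], [v_0,v_2], [v_0,v_3], [v_0,v_4], [v_1,v_2], [v_1,v_3], [v_1,v_4], [v_2,v_3], [v_2,v_4], [v_3,v_4]
  2-simplices (5): [v_0,v_1,v_3], [v_0,v_1,v_4], [v_0,v_2,v_3], [v_1,v_2,v_4], [v_2,v_3,v_4]

giving chain groups C_0 ≅ Z^5, C_1 ≅ Z^10, C_2 ≅ Z^5.

Boundary ∂_1: C_1 → C_0 sends each edge [p,q] (with p < q) to q − p.
The resulting 5×10 matrix has rank 4, and its Smith normal form has invariant factors (1,1,1,1).

∂_2: C_2 → C_1 sends each 2-simplex [p,q,r] to [q,r] − [p,r] + [p,q]. For instance
  ∂[v_0,v_2,v_3] = [v_2,v_3] − [v_0,v_3] + [v_0,v_2],
  ∂[v_2,v_3,v_4] = [v_3,v_4] − [v_2,v_4] + [v_2,v_3].
The resulting 10×5 matrix has rank 5, and its Smith normal form has invariant factors (1,1,1,1,1).

Reading off H_k = ker ∂_k / im ∂_{k+1}:

  H_0: rank C_0 − rank ∂_1 = 5 − 4 = 1, and the invariant factors of ∂_1 are all 1, so H_0 ≅ Z.
  H_1: rank ker ∂_1 − rank ∂_2 = (10 − 4) − 5 = 1, and the invariant factors of ∂_2 are all 1, so H_1 ≅ Z.
  H_2: rank ker ∂_2 − rank ∂_3 = (5 − 5) − 0 = 0, and there is no ∂_3, so H_2 ≅ 0.

H_0 = Z,  H_1 = Z,  H_2 = 0.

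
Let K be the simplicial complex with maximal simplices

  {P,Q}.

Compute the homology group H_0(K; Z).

H_0 = Z.

Order the vertices as P < Q. Listing each simplex with vertices in this order, K has dimension 1 with simplices:

  0-simplices (2): P, Q
  1-simplices (1): PQ

so the chain groups are C_0 ≅ Z^2, C_1 ≅ Z^1.

Boundary ∂_1: C_1 → C_0 maps an edge to its endpoints' difference, ∂[p,q] = q − p. For instance
  ∂PQ = Q − P.
The 2×1 boundary matrix has rank 1 and Smith normal form diag(1).

Reading off H_k = ker ∂_k / im ∂_{k+1}:

  H_0: rank C_0 − rank ∂_1 = 2 − 1 = 1, and the invariant factors of ∂_1 are all 1, so H_0 = Z.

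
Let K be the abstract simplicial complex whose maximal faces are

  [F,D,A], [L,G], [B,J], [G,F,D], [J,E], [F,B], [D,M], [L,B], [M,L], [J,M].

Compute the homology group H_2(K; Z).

H_2 ≅ 0.

Order the vertices as A < B < D < E < F < G < J < L < M. Listing each simplex with vertices in this order, K has dimension 2 with simplices:

  0-simplices (9): A, B, D, E, F, G, J, L, M
  1-simplices (13): AD, AF, BF, BJ, BL, DF, DG, DM, EJ, FG, GL, JM, LM
  2-simplices (2): ADF, DFG

so the chain groups are C_0 ≅ Z^9, C_1 ≅ Z^13, C_2 ≅ Z^2.

∂_1: C_1 → C_0 maps an edge to its endpoints' difference, ∂[p,q] = q − p. For instance
  ∂AD = D − A.
As a 9×13 matrix over Z this has rank 8, with invariant factors (1,1,1,1,1,1,1,1).

Boundary ∂_2: C_2 → C_1 sends each 2-simplex [p,q,r] to [q,r] − [p,r] + [p,q]. For instance
  ∂DFG = FG − DG + DF,
  ∂ADF = DF − AF + AD.
The resulting 13×2 matrix has rank 2, and its Smith normal form has invariant factors (1,1).

Reading off H_k = ker ∂_k / im ∂_{k+1}:

  H_2: rank ker ∂_2 − rank ∂_3 = (2 − 2) − 0 = 0, and there is no ∂_3, so H_2 ≅ 0.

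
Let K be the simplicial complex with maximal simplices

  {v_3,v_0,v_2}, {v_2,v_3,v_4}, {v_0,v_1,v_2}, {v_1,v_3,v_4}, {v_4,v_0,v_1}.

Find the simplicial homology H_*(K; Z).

H_0 = Z,  H_1 = Z,  H_2 = 0.

K has 5 vertices, 10 edges, 5 triangles.
rank ∂_0 = 0, rank ∂_1 = 4 ⇒ b_0 = 5 − 0 − 4 = 1; all invariant factors of ∂_1 are 1 so no torsion. So H_0 = Z.
rank ∂_1 = 4, rank ∂_2 = 5 ⇒ b_1 = 10 − 4 − 5 = 1; all invariant factors of ∂_2 are 1 so no torsion. So H_1 = Z.
rank ∂_2 = 5, rank ∂_3 = 0 ⇒ b_2 = 5 − 5 − 0 = 0. So H_2 = 0.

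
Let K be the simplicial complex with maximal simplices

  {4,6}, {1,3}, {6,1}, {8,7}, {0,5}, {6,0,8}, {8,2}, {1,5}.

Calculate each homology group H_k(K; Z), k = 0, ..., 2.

H_0 ≅ Z,  H_1 ≅ Z,  H_2 = 0.

Take the total order 0 < 1 < 2 < 3 < 4 < 5 < 6 < 7 < 8 on the vertex set. Then K (dimension 2) consists of the simplices:

  0-simplices (9): [0], [1], [2], [3], [4], [5], [6], [7], [8]
  1-simplices (10): [0,5], [0,6], [0,8], [1,3], [1,5], [1,6], [2,8], [4,6], [6,8], [7,8]
  2-simplices (1): [0,6,8]

giving chain groups C_0 ≅ Z^9, C_1 ≅ Z^10, C_2 ≅ Z^1.

The boundary map ∂_1: C_1 → C_0 maps an edge to its endpoints' difference, ∂[p,q] = q − p. For instance
  ∂[7,8] = [8] − [7].
This gives a 9×10 integer matrix of rank 8; reducing to Smith normal form yields diagonal entries (1,1,1,1,1,1,1,1).

The boundary map ∂_2: C_2 → C_1 sends each 2-simplex [p,q,r] to [q,r] − [p,r] + [p,q]. For instance
  ∂[0,6,8] = [6,8] − [0,8] + [0,6].
This gives a 10×1 integer matrix of rank 1; reducing to Smith normal form yields diagonal entries (1).

Computing H_k = (kernel of ∂_k) / (image of ∂_{k+1}):

  H_0: rank C_0 − rank ∂_1 = 9 − 8 = 1, and the invariant factors of ∂_1 are all 1, so H_0 ≅ Z.
  H_1: rank ker ∂_1 − rank ∂_2 = (10 − 8) − 1 = 1, and the invariant factors of ∂_2 are all 1, so H_1 ≅ Z.
  H_2: rank ker ∂_2 − rank ∂_3 = (1 − 1) − 0 = 0, and there is no ∂_3, so H_2 ≅ 0.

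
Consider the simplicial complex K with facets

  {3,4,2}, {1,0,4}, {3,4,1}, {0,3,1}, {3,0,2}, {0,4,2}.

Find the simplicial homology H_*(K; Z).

We work with the vertex ordering 0 < 1 < 2 < 3 < 4. The simplices of K, each written with vertices in increasing order, are:

  0-simplices (5): [0], [1], [2], [3], [4]
  1-simplices (9): [0,1], [0,2], [0,3], [0,4], [1,3], [1,4], [2,3], [2,4], [3,4]
  2-simplices (6): [0,1,3], [0,1,4], [0,2,3], [0,2,4], [1,3,4], [2,3,4]

Hence C_0 ≅ Z^5, C_1 ≅ Z^9, C_2 ≅ Z^6.

∂_1: C_1 → C_0 sends each edge [p,q] (with p < q) to q − p.
As a 5×9 matrix over Z this has rank 4, with invariant factors (1,1,1,1).

Boundary ∂_2: C_2 → C_1 sends each 2-simplex [p,q,r] to [q,r] − [p,r] + [p,q]. For instance
  ∂[1,3,4] = [3,4] − [1,4] + [1,3],
  ∂[0,2,4] = [2,4] − [0,4] + [0,2].
This gives a 9×6 integer matrix of rank 5; reducing to Smith normal form yields diagonal entries (1,1,1,1,1).

Reading off H_k = ker ∂_k / im ∂_{k+1}:

  H_0: rank C_0 − rank ∂_1 = 5 − 4 = 1, and the invariant factors of ∂_1 are all 1, so H_0 ≅ Z.
  H_1: rank ker ∂_1 − rank ∂_2 = (9 − 4) − 5 = 0, and the invariant factors of ∂_2 are all 1, so H_1 ≅ 0.
  H_2: rank ker ∂_2 − rank ∂_3 = (6 − 5) − 0 = 1, and there is no ∂_3, so H_2 ≅ Z.

H_0 = Z,  H_1 = 0,  H_2 = Z.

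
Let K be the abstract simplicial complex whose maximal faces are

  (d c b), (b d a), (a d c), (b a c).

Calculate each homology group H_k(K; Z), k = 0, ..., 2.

H_0 = Z,  H_1 = 0,  H_2 = Z.

Take the total order a < b < c < d on the vertex set. Then K (dimension 2) consists of the simplices:

  0-simplices (4): a, b, c, d
  1-simplices (6): ab, ac, ad, bc, bd, cd
  2-simplices (4): abc, abd, acd, bcd

so the chain groups are C_0 ≅ Z^4, C_1 ≅ Z^6, C_2 ≅ Z^4.

The boundary map ∂_1: C_1 → C_0 maps an edge to its endpoints' difference, ∂[p,q] = q − p.
This gives a 4×6 integer matrix of rank 3; reducing to Smith normal form yields diagonal entries (1,1,1).

Boundary ∂_2: C_2 → C_1 sends each 2-simplex [p,q,r] to [q,r] − [p,r] + [p,q]. For instance
  ∂bcd = cd − bd + bc,
  ∂abd = bd − ad + ab.
The 6×4 boundary matrix has rank 3 and Smith normal form diag(1,1,1).

Computing H_k = (kernel of ∂_k) / (image of ∂_{k+1}):

  H_0: rank C_0 − rank ∂_1 = 4 − 3 = 1, and the invariant factors of ∂_1 are all 1, so H_0 ≅ Z.
  H_1: rank ker ∂_1 − rank ∂_2 = (6 − 3) − 3 = 0, and the invariant factors of ∂_2 are all 1, so H_1 ≅ 0.
  H_2: rank ker ∂_2 − rank ∂_3 = (4 − 3) − 0 = 1, and there is no ∂_3, so H_2 ≅ Z.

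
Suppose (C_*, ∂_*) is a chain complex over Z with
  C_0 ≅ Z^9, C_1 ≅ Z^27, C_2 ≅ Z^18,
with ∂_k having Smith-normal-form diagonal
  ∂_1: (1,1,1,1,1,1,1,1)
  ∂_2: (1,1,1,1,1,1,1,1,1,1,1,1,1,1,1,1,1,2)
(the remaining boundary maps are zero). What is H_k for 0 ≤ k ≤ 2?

H_0 ≅ Z,  H_1 ≅ Z × Z/2,  H_2 = 0.

H_0: b_0 = 9 − 0 − 8 = 1; torsion from ∂_1 factors > 1: none. So H_0 ≅ Z.
H_1: b_1 = 27 − 8 − 18 = 1; torsion from ∂_2 factors > 1: [2]. So H_1 ≅ Z × Z/2.
H_2: b_2 = 18 − 18 − 0 = 0; torsion from ∂_3 factors > 1: none. So H_2 ≅ 0.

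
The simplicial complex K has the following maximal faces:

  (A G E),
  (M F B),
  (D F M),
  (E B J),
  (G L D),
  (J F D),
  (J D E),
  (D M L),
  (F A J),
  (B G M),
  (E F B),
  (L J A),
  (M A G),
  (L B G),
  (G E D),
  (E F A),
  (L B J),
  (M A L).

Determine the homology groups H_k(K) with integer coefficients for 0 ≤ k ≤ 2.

Take the total order A < B < D < E < F < G < J < L < M on the vertex set. Then K (dimension 2) consists of the simplices:

  0-simplices (9): A, B, D, E, F, G, J, L, M
  1-simplices (27): AE, AF, AG, AJ, AL, AM, BE, BF, BG, BJ, BL, BM, DE, DF, DG, DJ, DL, DM, EF, EG, EJ, FJ, FM, GL, GM, JL, LM
  2-simplices (18): AEF, AEG, AFJ, AGM, AJL, ALM, BEF, BEJ, BFM, BGL, BGM, BJL, DEG, DEJ, DFJ, DFM, DGL, DLM

Hence C_0 ≅ Z^9, C_1 ≅ Z^27, C_2 ≅ Z^18.

Boundary ∂_1: C_1 → C_0 maps an edge to its endpoints' difference, ∂[p,q] = q − p.
The 9×27 boundary matrix has rank 8 and Smith normal form diag(1,1,1,1,1,1,1,1).

∂_2: C_2 → C_1 maps a triangle to the signed sum of its edges. For instance
  ∂DFJ = FJ − DJ + DF,
  ∂BEF = EF − BF + BE.
This gives a 27×18 integer matrix of rank 18; reducing to Smith normal form yields diagonal entries (1,1,1,1,1,1,1,1,1,1,1,1,1,1,1,1,1,2).

Now H_k = ker ∂_k / im ∂_{k+1}, so:

  H_0: rank C_0 − rank ∂_1 = 9 − 8 = 1, and the invariant factors of ∂_1 are all 1, so H_0 = Z.
  H_1: rank ker ∂_1 − rank ∂_2 = (27 − 8) − 18 = 1, and ∂_2 has invariant factor 2 > 1, so H_1 = Z ⊕ Z/2.
  H_2: rank ker ∂_2 − rank ∂_3 = (18 − 18) − 0 = 0, and there is no ∂_3, so H_2 = 0.

H_0 ≅ Z,  H_1 ≅ Z ⊕ Z/2,  H_2 = 0.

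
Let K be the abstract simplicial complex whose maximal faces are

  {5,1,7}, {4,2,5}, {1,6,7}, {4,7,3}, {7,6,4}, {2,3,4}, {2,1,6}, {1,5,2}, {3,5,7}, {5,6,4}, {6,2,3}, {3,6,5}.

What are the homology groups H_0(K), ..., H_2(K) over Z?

H_0 ≅ Z,  H_1 ≅ Z/2,  H_2 = 0.

Fix the vertex order 1 < 2 < 3 < 4 < 5 < 6 < 7 and write every simplex with vertices in increasing order. Then dim K = 2 and the simplices of K are:

  0-simplices (7): [1], [2], [3], [4], [5], [6], [7]
  1-simplices (18): [1,2], [1,5], [1,6], [1,7], [2,3], [2,4], [2,5], [2,6], [3,4], [3,5], [3,6], [3,7], [4,5], [4,6], [4,7], [5,6], [5,7], [6,7]
  2-simplices (12): [1,2,5], [1,2,6], [1,5,7], [1,6,7], [2,3,4], [2,3,6], [2,4,5], [3,4,7], [3,5,6], [3,5,7], [4,5,6], [4,6,7]

Hence C_0 ≅ Z^7, C_1 ≅ Z^18, C_2 ≅ Z^12.

Boundary ∂_1: C_1 → C_0 is given by ∂[p,q] = [q] − [p]. For instance
  ∂[2,5] = [5] − [2].
This gives a 7×18 integer matrix of rank 6; reducing to Smith normal form yields diagonal entries (1,1,1,1,1,1).

Boundary ∂_2: C_2 → C_1 maps a triangle to the signed sum of its edges. For instance
  ∂[2,4,5] = [4,5] − [2,5] + [2,4],
  ∂[2,3,4] = [3,4] − [2,4] + [2,3].
This gives a 18×12 integer matrix of rank 12; reducing to Smith normal form yields diagonal entries (1,1,1,1,1,1,1,1,1,1,1,2).

Computing H_k = (kernel of ∂_k) / (image of ∂_{k+1}):

  H_0: rank C_0 − rank ∂_1 = 7 − 6 = 1, and the invariant factors of ∂_1 are all 1, so H_0 ≅ Z.
  H_1: rank ker ∂_1 − rank ∂_2 = (18 − 6) − 12 = 0, and ∂_2 has invariant factor 2 > 1, so H_1 ≅ Z/2.
  H_2: rank ker ∂_2 − rank ∂_3 = (12 − 12) − 0 = 0, and there is no ∂_3, so H_2 ≅ 0.

(K is a triangulation of the real projective plane RP^2.)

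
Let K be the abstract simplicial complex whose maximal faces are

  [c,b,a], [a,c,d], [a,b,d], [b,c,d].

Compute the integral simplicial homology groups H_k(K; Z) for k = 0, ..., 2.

H_0 = Z,  H_1 = 0,  H_2 = Z.

K has 4 vertices, 6 edges, 4 triangles.
rank ∂_0 = 0, rank ∂_1 = 3 ⇒ b_0 = 4 − 0 − 3 = 1; all invariant factors of ∂_1 are 1 so no torsion. So H_0 = Z.
rank ∂_1 = 3, rank ∂_2 = 3 ⇒ b_1 = 6 − 3 − 3 = 0; all invariant factors of ∂_2 are 1 so no torsion. So H_1 = 0.
rank ∂_2 = 3, rank ∂_3 = 0 ⇒ b_2 = 4 − 3 − 0 = 1. So H_2 = Z.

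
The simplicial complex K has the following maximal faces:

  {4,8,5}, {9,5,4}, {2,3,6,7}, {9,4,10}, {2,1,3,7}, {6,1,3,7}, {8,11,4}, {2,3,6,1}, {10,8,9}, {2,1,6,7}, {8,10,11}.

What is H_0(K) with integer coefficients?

Fix the vertex order 1 < 2 < 3 < 4 < 5 < 6 < 7 < 8 < 9 < 10 < 11 and write every simplex with vertices in increasing order. Then dim K = 3 and the simplices of K are:

  0-simplices (11): [1], [2], [3], [4], [5], [6], [7], [8], [9], [10], [11]
  1-simplices (22): [1,2], [1,3], [1,6], [1,7], [2,3], [2,6], [2,7], [3,6], [3,7], [4,5], [4,8], [4,9], [4,10], [4,11], [5,8], [5,9], [6,7], [8,9], [8,10], [8,11], [9,10], [10,11]
  2-simplices (16): [1,2,3], [1,2,6], [1,2,7], [1,3,6], [1,3,7], [1,6,7], [2,3,6], [2,3,7], [2,6,7], [3,6,7], [4,5,8], [4,5,9], [4,8,11], [4,9,10], [8,9,10], [8,10,11]
  3-simplices (5): [1,2,3,6], [1,2,3,7], [1,2,6,7], [1,3,6,7], [2,3,6,7]

so the chain groups are C_0 ≅ Z^11, C_1 ≅ Z^22, C_2 ≅ Z^16, C_3 ≅ Z^5.

The boundary map ∂_1: C_1 → C_0 sends each edge [p,q] (with p < q) to q − p.
This gives a 11×22 integer matrix of rank 9; reducing to Smith normal form yields diagonal entries (1,1,1,1,1,1,1,1,1).

The boundary map ∂_2: C_2 → C_1 sends each 2-simplex [p,q,r] to [q,r] − [p,r] + [p,q]. For instance
  ∂[1,2,6] = [2,6] − [1,6] + [1,2],
  ∂[1,3,7] = [3,7] − [1,7] + [1,3].
As a 22×16 matrix over Z this has rank 12, with invariant factors (1,1,1,1,1,1,1,1,1,1,1,1).

The boundary map ∂_3: C_3 → C_2 sends each 3-simplex σ to the alternating sum Σ_i (−1)^i (σ with its i-th vertex removed). For instance
  ∂[1,2,3,6] = [2,3,6] − [1,3,6] + [1,2,6] − [1,2,3],
  ∂[1,2,3,7] = [2,3,7] − [1,3,7] + [1,2,7] − [1,2,3].
As a 16×5 matrix over Z this has rank 4, with invariant factors (1,1,1,1).

Computing H_k = (kernel of ∂_k) / (image of ∂_{k+1}):

  H_0: rank C_0 − rank ∂_1 = 11 − 9 = 2, and the invariant factors of ∂_1 are all 1, so H_0 ≅ Z^2.

H_0 ≅ Z^2.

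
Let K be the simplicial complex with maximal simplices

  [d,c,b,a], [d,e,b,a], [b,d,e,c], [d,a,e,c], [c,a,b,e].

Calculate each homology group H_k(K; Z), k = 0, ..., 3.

H_0 = Z,  H_1 = 0,  H_2 = 0,  H_3 = Z.

We work with the vertex ordering a < b < c < d < e. The simplices of K, each written with vertices in increasing order, are:

  0-simplices (5): a, b, c, d, e
  1-simplices (10): ab, ac, ad, ae, bc, bd, be, cd, ce, de
  2-simplices (10): abc, abd, abe, acd, ace, ade, bcd, bce, bde, cde
  3-simplices (5): abcd, abce, abde, acde, bcde

Hence C_0 ≅ Z^5, C_1 ≅ Z^10, C_2 ≅ Z^10, C_3 ≅ Z^5.

∂_1: C_1 → C_0 is given by ∂[p,q] = [q] − [p]. For instance
  ∂ce = e − c.
This gives a 5×10 integer matrix of rank 4; reducing to Smith normal form yields diagonal entries (1,1,1,1).

The boundary map ∂_2: C_2 → C_1 maps a triangle to the signed sum of its edges. For instance
  ∂acd = cd − ad + ac,
  ∂abd = bd − ad + ab.
The 10×10 boundary matrix has rank 6 and Smith normal form diag(1,1,1,1,1,1).

The boundary map ∂_3: C_3 → C_2 sends each 3-simplex σ to the alternating sum Σ_i (−1)^i (σ with its i-th vertex removed). For instance
  ∂abce = bce − ace + abe − abc,
  ∂bcde = cde − bde + bce − bcd.
As a 10×5 matrix over Z this has rank 4, with invariant factors (1,1,1,1).

Computing H_k = (kernel of ∂_k) / (image of ∂_{k+1}):

  H_0: rank C_0 − rank ∂_1 = 5 − 4 = 1, and the invariant factors of ∂_1 are all 1, so H_0 ≅ Z.
  H_1: rank ker ∂_1 − rank ∂_2 = (10 − 4) − 6 = 0, and the invariant factors of ∂_2 are all 1, so H_1 ≅ 0.
  H_2: rank ker ∂_2 − rank ∂_3 = (10 − 6) − 4 = 0, and the invariant factors of ∂_3 are all 1, so H_2 ≅ 0.
  H_3: rank ker ∂_3 − rank ∂_4 = (5 − 4) − 0 = 1, and there is no ∂_4, so H_3 ≅ Z.

As a check, the Euler characteristic is 5 − 10 + 10 − 5 = 0, which agrees with 1 − 0 + 0 − 1 = 0.
(K is a triangulation of the 3-sphere S^3.)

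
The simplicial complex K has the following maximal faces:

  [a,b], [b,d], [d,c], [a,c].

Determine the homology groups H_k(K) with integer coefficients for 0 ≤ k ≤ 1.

We work with the vertex ordering a < b < c < d. The simplices of K, each written with vertices in increasing order, are:

  0-simplices (4): a, b, c, d
  1-simplices (4): ab, ac, bd, cd

Hence C_0 ≅ Z^4, C_1 ≅ Z^4.

∂_1: C_1 → C_0 maps an edge to its endpoints' difference, ∂[p,q] = q − p. For instance
  ∂bd = d − b.
This gives a 4×4 integer matrix of rank 3; reducing to Smith normal form yields diagonal entries (1,1,1).

Reading off H_k = ker ∂_k / im ∂_{k+1}:

  H_0: rank C_0 − rank ∂_1 = 4 − 3 = 1, and the invariant factors of ∂_1 are all 1, so H_0 ≅ Z.
  H_1: rank ker ∂_1 − rank ∂_2 = (4 − 3) − 0 = 1, and there is no ∂_2, so H_1 ≅ Z.

H_0 = Z,  H_1 = Z.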